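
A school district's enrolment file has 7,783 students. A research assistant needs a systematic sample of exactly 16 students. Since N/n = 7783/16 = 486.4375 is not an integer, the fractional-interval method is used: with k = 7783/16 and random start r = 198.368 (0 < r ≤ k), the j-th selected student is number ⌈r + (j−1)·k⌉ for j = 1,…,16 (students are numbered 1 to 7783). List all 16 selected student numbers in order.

199, 685, 1172, 1658, 2145, 2631, 3117, 3604, 4090, 4577, 5063, 5550, 6036, 6523, 7009, 7495

j=1: r + 0k = 198.368 → ⌈·⌉ = 199
j=2: r + 1k = 684.8055 → ⌈·⌉ = 685
j=3: r + 2k = 1171.243 → ⌈·⌉ = 1172
j=4: r + 3k = 1657.6805 → ⌈·⌉ = 1658
j=5: r + 4k = 2144.118 → ⌈·⌉ = 2145
j=6: r + 5k = 2630.5555 → ⌈·⌉ = 2631
j=7: r + 6k = 3116.993 → ⌈·⌉ = 3117
j=8: r + 7k = 3603.4305 → ⌈·⌉ = 3604
j=9: r + 8k = 4089.868 → ⌈·⌉ = 4090
j=10: r + 9k = 4576.3055 → ⌈·⌉ = 4577
j=11: r + 10k = 5062.743 → ⌈·⌉ = 5063
j=12: r + 11k = 5549.1805 → ⌈·⌉ = 5550
j=13: r + 12k = 6035.618 → ⌈·⌉ = 6036
j=14: r + 13k = 6522.0555 → ⌈·⌉ = 6523
j=15: r + 14k = 7008.493 → ⌈·⌉ = 7009
j=16: r + 15k = 7494.9305 → ⌈·⌉ = 7495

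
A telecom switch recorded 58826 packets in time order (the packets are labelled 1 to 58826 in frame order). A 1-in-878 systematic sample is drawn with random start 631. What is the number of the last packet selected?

58579

k = 878
67th selection = r + (67−1)·k = 631 + 66×878 = 631 + 57948 = 58579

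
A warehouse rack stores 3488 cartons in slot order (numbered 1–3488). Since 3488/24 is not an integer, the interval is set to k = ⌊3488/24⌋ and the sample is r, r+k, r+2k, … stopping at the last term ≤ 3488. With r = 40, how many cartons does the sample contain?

24

k = ⌊3488/24⌋ = 145
Achieved size = ⌊(3488 − 40)/145⌋ + 1 = ⌊3448/145⌋ + 1 = 23 + 1 = 24
(last selection: 40 + 23×145 = 3375 ≤ 3488; next would be 3520 > 3488)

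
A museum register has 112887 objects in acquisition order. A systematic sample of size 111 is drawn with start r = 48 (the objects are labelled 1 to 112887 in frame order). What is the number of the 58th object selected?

58017

k = 112887/111 = 1017
58th selection = r + (58−1)·k = 48 + 57×1017 = 48 + 57969 = 58017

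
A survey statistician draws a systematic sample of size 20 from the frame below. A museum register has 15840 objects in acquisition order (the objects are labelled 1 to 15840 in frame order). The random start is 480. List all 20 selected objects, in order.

k = N/n = 15840/20 = 792
object 1: 480
object 2: 480 + 792 = 1272
object 3: 1272 + 792 = 2064
object 4: 2064 + 792 = 2856
object 5: 2856 + 792 = 3648
object 6: 3648 + 792 = 4440
object 7: 4440 + 792 = 5232
object 8: 5232 + 792 = 6024
object 9: 6024 + 792 = 6816
object 10: 6816 + 792 = 7608
object 11: 7608 + 792 = 8400
object 12: 8400 + 792 = 9192
object 13: 9192 + 792 = 9984
object 14: 9984 + 792 = 10776
object 15: 10776 + 792 = 11568
object 16: 11568 + 792 = 12360
object 17: 12360 + 792 = 13152
object 18: 13152 + 792 = 13944
object 19: 13944 + 792 = 14736
object 20: 14736 + 792 = 15528

480, 1272, 2064, 2856, 3648, 4440, 5232, 6024, 6816, 7608, 8400, 9192, 9984, 10776, 11568, 12360, 13152, 13944, 14736, 15528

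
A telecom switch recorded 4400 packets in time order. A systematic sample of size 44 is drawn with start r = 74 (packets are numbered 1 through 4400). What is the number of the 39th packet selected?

3874

k = 4400/44 = 100
39th selection = r + (39−1)·k = 74 + 38×100 = 74 + 3800 = 3874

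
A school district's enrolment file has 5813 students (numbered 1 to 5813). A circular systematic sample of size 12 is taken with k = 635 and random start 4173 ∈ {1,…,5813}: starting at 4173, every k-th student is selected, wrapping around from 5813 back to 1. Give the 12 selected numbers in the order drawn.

4173, 4808, 5443, 265, 900, 1535, 2170, 2805, 3440, 4075, 4710, 5345

Selection 1: 4173
Selection 2: 4173 + 635 = 4808
Selection 3: 4808 + 635 = 5443
Selection 4: 5443 + 635 = 6078 → 6078 − 5813 = 265
Selection 5: 265 + 635 = 900
Selection 6: 900 + 635 = 1535
Selection 7: 1535 + 635 = 2170
Selection 8: 2170 + 635 = 2805
Selection 9: 2805 + 635 = 3440
Selection 10: 3440 + 635 = 4075
Selection 11: 4075 + 635 = 4710
Selection 12: 4710 + 635 = 5345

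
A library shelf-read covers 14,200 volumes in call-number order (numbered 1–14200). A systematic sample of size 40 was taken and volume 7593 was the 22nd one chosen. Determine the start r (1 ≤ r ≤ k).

k = 14200/40 = 355
r = 7593 − (22−1)×355 = 7593 − 7455 = 138

138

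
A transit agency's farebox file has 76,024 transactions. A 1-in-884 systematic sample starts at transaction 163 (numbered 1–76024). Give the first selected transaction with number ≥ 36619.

k = 884
Steps past start: ⌈(36619 − 163)/884⌉ = ⌈36456/884⌉ = 42
Selected transaction: 163 + 42×884 = 37291

37291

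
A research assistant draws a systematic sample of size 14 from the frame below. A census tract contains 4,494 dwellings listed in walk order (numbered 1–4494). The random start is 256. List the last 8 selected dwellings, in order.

2182, 2503, 2824, 3145, 3466, 3787, 4108, 4429

k = N/n = 4494/14 = 321
7th selection = 256 + 6×321 = 2182
8th: 2182 + 321 = 2503
9th: 2503 + 321 = 2824
10th: 2824 + 321 = 3145
11th: 3145 + 321 = 3466
12th: 3466 + 321 = 3787
13th: 3787 + 321 = 4108
14th: 4108 + 321 = 4429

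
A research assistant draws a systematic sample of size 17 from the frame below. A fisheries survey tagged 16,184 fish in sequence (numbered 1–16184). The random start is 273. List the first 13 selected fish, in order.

273, 1225, 2177, 3129, 4081, 5033, 5985, 6937, 7889, 8841, 9793, 10745, 11697

k = N/n = 16184/17 = 952
fish 1: 273
fish 2: 273 + 952 = 1225
fish 3: 1225 + 952 = 2177
fish 4: 2177 + 952 = 3129
fish 5: 3129 + 952 = 4081
fish 6: 4081 + 952 = 5033
fish 7: 5033 + 952 = 5985
fish 8: 5985 + 952 = 6937
fish 9: 6937 + 952 = 7889
fish 10: 7889 + 952 = 8841
fish 11: 8841 + 952 = 9793
fish 12: 9793 + 952 = 10745
fish 13: 10745 + 952 = 11697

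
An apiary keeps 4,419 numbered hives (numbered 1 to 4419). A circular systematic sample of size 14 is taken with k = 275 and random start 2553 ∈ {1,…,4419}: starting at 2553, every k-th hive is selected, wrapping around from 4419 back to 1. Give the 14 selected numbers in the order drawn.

2553, 2828, 3103, 3378, 3653, 3928, 4203, 59, 334, 609, 884, 1159, 1434, 1709

Selection 1: 2553
Selection 2: 2553 + 275 = 2828
Selection 3: 2828 + 275 = 3103
Selection 4: 3103 + 275 = 3378
Selection 5: 3378 + 275 = 3653
Selection 6: 3653 + 275 = 3928
Selection 7: 3928 + 275 = 4203
Selection 8: 4203 + 275 = 4478 → 4478 − 4419 = 59
Selection 9: 59 + 275 = 334
Selection 10: 334 + 275 = 609
Selection 11: 609 + 275 = 884
Selection 12: 884 + 275 = 1159
Selection 13: 1159 + 275 = 1434
Selection 14: 1434 + 275 = 1709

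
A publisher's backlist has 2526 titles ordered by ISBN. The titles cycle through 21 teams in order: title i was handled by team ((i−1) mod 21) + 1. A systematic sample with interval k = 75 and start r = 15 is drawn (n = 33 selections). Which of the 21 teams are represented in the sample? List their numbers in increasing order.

3, 6, 9, 12, 15, 18, 21

Consecutive selections differ by k = 75, so their team numbers differ by 75 mod 21 = 12.
gcd(75, 21) = 3, so the sample visits 21/3 = 7 distinct residues mod 21.
Start 15 is team 15; the teams hit are 3, 6, 9, 12, 15, 18, 21.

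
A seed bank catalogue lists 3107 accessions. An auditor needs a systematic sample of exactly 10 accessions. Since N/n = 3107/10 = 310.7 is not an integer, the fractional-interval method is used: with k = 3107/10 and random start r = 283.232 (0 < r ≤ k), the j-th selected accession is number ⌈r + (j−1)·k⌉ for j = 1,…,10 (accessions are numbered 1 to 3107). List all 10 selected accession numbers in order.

j=1: r + 0k = 283.232 → ⌈·⌉ = 284
j=2: r + 1k = 593.932 → ⌈·⌉ = 594
j=3: r + 2k = 904.632 → ⌈·⌉ = 905
j=4: r + 3k = 1215.332 → ⌈·⌉ = 1216
j=5: r + 4k = 1526.032 → ⌈·⌉ = 1527
j=6: r + 5k = 1836.732 → ⌈·⌉ = 1837
j=7: r + 6k = 2147.432 → ⌈·⌉ = 2148
j=8: r + 7k = 2458.132 → ⌈·⌉ = 2459
j=9: r + 8k = 2768.832 → ⌈·⌉ = 2769
j=10: r + 9k = 3079.532 → ⌈·⌉ = 3080

284, 594, 905, 1216, 1527, 1837, 2148, 2459, 2769, 3080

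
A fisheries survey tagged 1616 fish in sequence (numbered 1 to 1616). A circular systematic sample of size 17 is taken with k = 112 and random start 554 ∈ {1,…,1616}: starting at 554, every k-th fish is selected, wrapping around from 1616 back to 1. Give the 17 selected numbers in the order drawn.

Selection 1: 554
Selection 2: 554 + 112 = 666
Selection 3: 666 + 112 = 778
Selection 4: 778 + 112 = 890
Selection 5: 890 + 112 = 1002
Selection 6: 1002 + 112 = 1114
Selection 7: 1114 + 112 = 1226
Selection 8: 1226 + 112 = 1338
Selection 9: 1338 + 112 = 1450
Selection 10: 1450 + 112 = 1562
Selection 11: 1562 + 112 = 1674 → 1674 − 1616 = 58
Selection 12: 58 + 112 = 170
Selection 13: 170 + 112 = 282
Selection 14: 282 + 112 = 394
Selection 15: 394 + 112 = 506
Selection 16: 506 + 112 = 618
Selection 17: 618 + 112 = 730

554, 666, 778, 890, 1002, 1114, 1226, 1338, 1450, 1562, 58, 170, 282, 394, 506, 618, 730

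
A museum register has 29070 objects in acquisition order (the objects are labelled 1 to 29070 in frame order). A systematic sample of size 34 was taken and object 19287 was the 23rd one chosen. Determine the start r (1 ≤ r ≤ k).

477

k = 29070/34 = 855
r = 19287 − (23−1)×855 = 19287 − 18810 = 477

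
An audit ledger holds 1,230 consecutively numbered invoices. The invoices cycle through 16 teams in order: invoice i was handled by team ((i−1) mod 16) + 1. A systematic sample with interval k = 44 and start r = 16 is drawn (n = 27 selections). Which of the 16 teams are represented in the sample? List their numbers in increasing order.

Consecutive selections differ by k = 44, so their team numbers differ by 44 mod 16 = 12.
gcd(44, 16) = 4, so the sample visits 16/4 = 4 distinct residues mod 16.
Start 16 is team 16; the teams hit are 4, 8, 12, 16.

4, 8, 12, 16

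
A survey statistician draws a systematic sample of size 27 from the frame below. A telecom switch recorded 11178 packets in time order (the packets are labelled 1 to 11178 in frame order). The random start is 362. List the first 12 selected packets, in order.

362, 776, 1190, 1604, 2018, 2432, 2846, 3260, 3674, 4088, 4502, 4916

k = N/n = 11178/27 = 414
packet 1: 362
packet 2: 362 + 414 = 776
packet 3: 776 + 414 = 1190
packet 4: 1190 + 414 = 1604
packet 5: 1604 + 414 = 2018
packet 6: 2018 + 414 = 2432
packet 7: 2432 + 414 = 2846
packet 8: 2846 + 414 = 3260
packet 9: 3260 + 414 = 3674
packet 10: 3674 + 414 = 4088
packet 11: 4088 + 414 = 4502
packet 12: 4502 + 414 = 4916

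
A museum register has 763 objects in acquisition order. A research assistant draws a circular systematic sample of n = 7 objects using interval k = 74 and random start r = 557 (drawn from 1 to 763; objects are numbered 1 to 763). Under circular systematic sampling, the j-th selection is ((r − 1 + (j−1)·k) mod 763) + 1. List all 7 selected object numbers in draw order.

Selection 1: 557
Selection 2: 557 + 74 = 631
Selection 3: 631 + 74 = 705
Selection 4: 705 + 74 = 779 → 779 − 763 = 16
Selection 5: 16 + 74 = 90
Selection 6: 90 + 74 = 164
Selection 7: 164 + 74 = 238

557, 631, 705, 16, 90, 164, 238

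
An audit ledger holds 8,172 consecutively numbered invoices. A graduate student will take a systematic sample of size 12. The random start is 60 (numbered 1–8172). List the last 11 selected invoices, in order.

k = N/n = 8172/12 = 681
2nd selection = 60 + 1×681 = 741
3rd: 741 + 681 = 1422
4th: 1422 + 681 = 2103
5th: 2103 + 681 = 2784
6th: 2784 + 681 = 3465
7th: 3465 + 681 = 4146
8th: 4146 + 681 = 4827
9th: 4827 + 681 = 5508
10th: 5508 + 681 = 6189
11th: 6189 + 681 = 6870
12th: 6870 + 681 = 7551

741, 1422, 2103, 2784, 3465, 4146, 4827, 5508, 6189, 6870, 7551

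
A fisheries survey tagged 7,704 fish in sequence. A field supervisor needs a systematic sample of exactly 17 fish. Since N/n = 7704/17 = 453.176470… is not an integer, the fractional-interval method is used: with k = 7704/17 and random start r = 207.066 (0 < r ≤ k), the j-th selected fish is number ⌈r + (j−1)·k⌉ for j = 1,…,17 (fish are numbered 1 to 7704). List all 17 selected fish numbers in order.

208, 661, 1114, 1567, 2020, 2473, 2927, 3380, 3833, 4286, 4739, 5193, 5646, 6099, 6552, 7005, 7458

j=1: r + 0k = 207.066 → ⌈·⌉ = 208
j=2: r + 1k = 660.242470… → ⌈·⌉ = 661
j=3: r + 2k = 1113.418941… → ⌈·⌉ = 1114
j=4: r + 3k = 1566.595411… → ⌈·⌉ = 1567
j=5: r + 4k = 2019.771882… → ⌈·⌉ = 2020
j=6: r + 5k = 2472.948352… → ⌈·⌉ = 2473
j=7: r + 6k = 2926.124823… → ⌈·⌉ = 2927
j=8: r + 7k = 3379.301294… → ⌈·⌉ = 3380
j=9: r + 8k = 3832.477764… → ⌈·⌉ = 3833
j=10: r + 9k = 4285.654235… → ⌈·⌉ = 4286
j=11: r + 10k = 4738.830705… → ⌈·⌉ = 4739
j=12: r + 11k = 5192.007176… → ⌈·⌉ = 5193
j=13: r + 12k = 5645.183647… → ⌈·⌉ = 5646
j=14: r + 13k = 6098.360117… → ⌈·⌉ = 6099
j=15: r + 14k = 6551.536588… → ⌈·⌉ = 6552
j=16: r + 15k = 7004.713058… → ⌈·⌉ = 7005
j=17: r + 16k = 7457.889529… → ⌈·⌉ = 7458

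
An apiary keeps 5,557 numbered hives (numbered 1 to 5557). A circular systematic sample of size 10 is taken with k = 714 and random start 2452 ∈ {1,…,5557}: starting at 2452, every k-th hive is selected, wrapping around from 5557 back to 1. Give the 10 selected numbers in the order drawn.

2452, 3166, 3880, 4594, 5308, 465, 1179, 1893, 2607, 3321

Selection 1: 2452
Selection 2: 2452 + 714 = 3166
Selection 3: 3166 + 714 = 3880
Selection 4: 3880 + 714 = 4594
Selection 5: 4594 + 714 = 5308
Selection 6: 5308 + 714 = 6022 → 6022 − 5557 = 465
Selection 7: 465 + 714 = 1179
Selection 8: 1179 + 714 = 1893
Selection 9: 1893 + 714 = 2607
Selection 10: 2607 + 714 = 3321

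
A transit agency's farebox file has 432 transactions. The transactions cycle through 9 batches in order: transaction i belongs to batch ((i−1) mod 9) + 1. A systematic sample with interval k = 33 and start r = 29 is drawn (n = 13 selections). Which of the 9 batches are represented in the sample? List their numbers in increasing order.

2, 5, 8

Consecutive selections differ by k = 33, so their batch numbers differ by 33 mod 9 = 6.
gcd(33, 9) = 3, so the sample visits 9/3 = 3 distinct residues mod 9.
Start 29 is batch 2; the batches hit are 2, 5, 8.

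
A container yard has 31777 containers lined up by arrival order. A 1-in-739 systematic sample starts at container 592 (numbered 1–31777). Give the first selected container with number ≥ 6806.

k = 739
Steps past start: ⌈(6806 − 592)/739⌉ = ⌈6214/739⌉ = 9
Selected container: 592 + 9×739 = 7243

7243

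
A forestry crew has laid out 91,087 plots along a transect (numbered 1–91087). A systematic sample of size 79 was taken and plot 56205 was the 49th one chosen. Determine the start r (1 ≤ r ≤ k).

861

k = 91087/79 = 1153
r = 56205 − (49−1)×1153 = 56205 − 55344 = 861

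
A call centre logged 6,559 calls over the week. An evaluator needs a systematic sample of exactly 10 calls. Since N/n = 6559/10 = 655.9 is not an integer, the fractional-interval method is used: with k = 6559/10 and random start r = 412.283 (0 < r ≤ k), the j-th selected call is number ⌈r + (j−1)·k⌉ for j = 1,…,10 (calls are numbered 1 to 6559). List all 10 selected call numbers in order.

413, 1069, 1725, 2380, 3036, 3692, 4348, 5004, 5660, 6316

j=1: r + 0k = 412.283 → ⌈·⌉ = 413
j=2: r + 1k = 1068.183 → ⌈·⌉ = 1069
j=3: r + 2k = 1724.083 → ⌈·⌉ = 1725
j=4: r + 3k = 2379.983 → ⌈·⌉ = 2380
j=5: r + 4k = 3035.883 → ⌈·⌉ = 3036
j=6: r + 5k = 3691.783 → ⌈·⌉ = 3692
j=7: r + 6k = 4347.683 → ⌈·⌉ = 4348
j=8: r + 7k = 5003.583 → ⌈·⌉ = 5004
j=9: r + 8k = 5659.483 → ⌈·⌉ = 5660
j=10: r + 9k = 6315.383 → ⌈·⌉ = 6316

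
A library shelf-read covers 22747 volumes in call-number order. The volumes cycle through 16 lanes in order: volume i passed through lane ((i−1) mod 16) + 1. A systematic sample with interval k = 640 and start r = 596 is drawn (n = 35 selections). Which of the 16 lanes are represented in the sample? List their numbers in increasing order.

4

Consecutive selections differ by k = 640, so their lane numbers differ by 640 mod 16 = 0.
gcd(640, 16) = 16, so the sample visits 16/16 = 1 distinct residues mod 16.
Start 596 is lane 4; the lanes hit are 4.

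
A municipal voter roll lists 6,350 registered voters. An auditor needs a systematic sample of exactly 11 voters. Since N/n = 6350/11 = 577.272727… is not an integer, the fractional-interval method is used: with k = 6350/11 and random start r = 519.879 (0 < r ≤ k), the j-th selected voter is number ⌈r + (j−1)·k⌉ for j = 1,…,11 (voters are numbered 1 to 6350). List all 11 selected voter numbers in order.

j=1: r + 0k = 519.879 → ⌈·⌉ = 520
j=2: r + 1k = 1097.151727… → ⌈·⌉ = 1098
j=3: r + 2k = 1674.424454… → ⌈·⌉ = 1675
j=4: r + 3k = 2251.697181… → ⌈·⌉ = 2252
j=5: r + 4k = 2828.969909… → ⌈·⌉ = 2829
j=6: r + 5k = 3406.242636… → ⌈·⌉ = 3407
j=7: r + 6k = 3983.515363… → ⌈·⌉ = 3984
j=8: r + 7k = 4560.788090… → ⌈·⌉ = 4561
j=9: r + 8k = 5138.060818… → ⌈·⌉ = 5139
j=10: r + 9k = 5715.333545… → ⌈·⌉ = 5716
j=11: r + 10k = 6292.606272… → ⌈·⌉ = 6293

520, 1098, 1675, 2252, 2829, 3407, 3984, 4561, 5139, 5716, 6293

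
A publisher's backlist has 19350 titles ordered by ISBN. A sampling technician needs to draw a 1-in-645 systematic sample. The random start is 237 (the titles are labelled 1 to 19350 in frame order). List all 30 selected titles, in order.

237, 882, 1527, 2172, 2817, 3462, 4107, 4752, 5397, 6042, 6687, 7332, 7977, 8622, 9267, 9912, 10557, 11202, 11847, 12492, 13137, 13782, 14427, 15072, 15717, 16362, 17007, 17652, 18297, 18942

title 1: 237
title 2: 237 + 645 = 882
title 3: 882 + 645 = 1527
title 4: 1527 + 645 = 2172
title 5: 2172 + 645 = 2817
title 6: 2817 + 645 = 3462
title 7: 3462 + 645 = 4107
title 8: 4107 + 645 = 4752
title 9: 4752 + 645 = 5397
title 10: 5397 + 645 = 6042
title 11: 6042 + 645 = 6687
title 12: 6687 + 645 = 7332
title 13: 7332 + 645 = 7977
title 14: 7977 + 645 = 8622
title 15: 8622 + 645 = 9267
title 16: 9267 + 645 = 9912
title 17: 9912 + 645 = 10557
title 18: 10557 + 645 = 11202
title 19: 11202 + 645 = 11847
title 20: 11847 + 645 = 12492
title 21: 12492 + 645 = 13137
title 22: 13137 + 645 = 13782
title 23: 13782 + 645 = 14427
title 24: 14427 + 645 = 15072
title 25: 15072 + 645 = 15717
title 26: 15717 + 645 = 16362
title 27: 16362 + 645 = 17007
title 28: 17007 + 645 = 17652
title 29: 17652 + 645 = 18297
title 30: 18297 + 645 = 18942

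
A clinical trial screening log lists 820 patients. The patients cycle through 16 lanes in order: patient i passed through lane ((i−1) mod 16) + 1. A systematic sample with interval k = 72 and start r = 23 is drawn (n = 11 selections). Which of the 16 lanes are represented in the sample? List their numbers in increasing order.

7, 15

Consecutive selections differ by k = 72, so their lane numbers differ by 72 mod 16 = 8.
gcd(72, 16) = 8, so the sample visits 16/8 = 2 distinct residues mod 16.
Start 23 is lane 7; the lanes hit are 7, 15.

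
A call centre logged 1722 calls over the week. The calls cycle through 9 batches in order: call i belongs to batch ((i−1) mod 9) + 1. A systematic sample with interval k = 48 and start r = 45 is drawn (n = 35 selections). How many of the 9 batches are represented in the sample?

3

Consecutive selections differ by k = 48, so their batch numbers differ by 48 mod 9 = 3.
gcd(48, 9) = 3, so the sample visits 9/3 = 3 distinct residues mod 9.
Start 45 is batch 9; the batches hit are 3, 6, 9.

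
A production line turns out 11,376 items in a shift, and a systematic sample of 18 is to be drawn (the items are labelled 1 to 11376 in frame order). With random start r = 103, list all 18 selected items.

k = N/n = 11376/18 = 632
item 1: 103
item 2: 103 + 632 = 735
item 3: 735 + 632 = 1367
item 4: 1367 + 632 = 1999
item 5: 1999 + 632 = 2631
item 6: 2631 + 632 = 3263
item 7: 3263 + 632 = 3895
item 8: 3895 + 632 = 4527
item 9: 4527 + 632 = 5159
item 10: 5159 + 632 = 5791
item 11: 5791 + 632 = 6423
item 12: 6423 + 632 = 7055
item 13: 7055 + 632 = 7687
item 14: 7687 + 632 = 8319
item 15: 8319 + 632 = 8951
item 16: 8951 + 632 = 9583
item 17: 9583 + 632 = 10215
item 18: 10215 + 632 = 10847

103, 735, 1367, 1999, 2631, 3263, 3895, 4527, 5159, 5791, 6423, 7055, 7687, 8319, 8951, 9583, 10215, 10847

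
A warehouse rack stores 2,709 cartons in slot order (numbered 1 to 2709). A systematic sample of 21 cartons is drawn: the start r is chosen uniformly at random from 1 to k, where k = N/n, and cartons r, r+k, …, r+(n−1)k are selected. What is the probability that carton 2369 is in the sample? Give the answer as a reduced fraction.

1/129

k = 2709/21 = 129.
Carton 2369 is selected iff r ≡ 2369 (mod 129); exactly one such r in {1,…,129}.
Inclusion probability = 1/129.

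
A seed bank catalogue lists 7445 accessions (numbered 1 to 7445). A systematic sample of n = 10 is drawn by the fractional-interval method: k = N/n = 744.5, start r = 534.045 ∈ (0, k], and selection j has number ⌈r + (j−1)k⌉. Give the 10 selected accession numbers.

535, 1279, 2024, 2768, 3513, 4257, 5002, 5746, 6491, 7235

j=1: r + 0k = 534.045 → ⌈·⌉ = 535
j=2: r + 1k = 1278.545 → ⌈·⌉ = 1279
j=3: r + 2k = 2023.045 → ⌈·⌉ = 2024
j=4: r + 3k = 2767.545 → ⌈·⌉ = 2768
j=5: r + 4k = 3512.045 → ⌈·⌉ = 3513
j=6: r + 5k = 4256.545 → ⌈·⌉ = 4257
j=7: r + 6k = 5001.045 → ⌈·⌉ = 5002
j=8: r + 7k = 5745.545 → ⌈·⌉ = 5746
j=9: r + 8k = 6490.045 → ⌈·⌉ = 6491
j=10: r + 9k = 7234.545 → ⌈·⌉ = 7235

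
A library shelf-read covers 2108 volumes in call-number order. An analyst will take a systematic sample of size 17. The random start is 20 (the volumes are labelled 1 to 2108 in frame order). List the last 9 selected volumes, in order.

1012, 1136, 1260, 1384, 1508, 1632, 1756, 1880, 2004

k = N/n = 2108/17 = 124
9th selection = 20 + 8×124 = 1012
10th: 1012 + 124 = 1136
11th: 1136 + 124 = 1260
12th: 1260 + 124 = 1384
13th: 1384 + 124 = 1508
14th: 1508 + 124 = 1632
15th: 1632 + 124 = 1756
16th: 1756 + 124 = 1880
17th: 1880 + 124 = 2004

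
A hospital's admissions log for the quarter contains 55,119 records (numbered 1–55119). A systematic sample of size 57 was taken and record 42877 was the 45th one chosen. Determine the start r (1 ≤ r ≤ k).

k = 55119/57 = 967
r = 42877 − (45−1)×967 = 42877 − 42548 = 329

329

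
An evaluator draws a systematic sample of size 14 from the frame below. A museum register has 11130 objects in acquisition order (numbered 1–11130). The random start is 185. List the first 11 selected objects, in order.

k = N/n = 11130/14 = 795
object 1: 185
object 2: 185 + 795 = 980
object 3: 980 + 795 = 1775
object 4: 1775 + 795 = 2570
object 5: 2570 + 795 = 3365
object 6: 3365 + 795 = 4160
object 7: 4160 + 795 = 4955
object 8: 4955 + 795 = 5750
object 9: 5750 + 795 = 6545
object 10: 6545 + 795 = 7340
object 11: 7340 + 795 = 8135

185, 980, 1775, 2570, 3365, 4160, 4955, 5750, 6545, 7340, 8135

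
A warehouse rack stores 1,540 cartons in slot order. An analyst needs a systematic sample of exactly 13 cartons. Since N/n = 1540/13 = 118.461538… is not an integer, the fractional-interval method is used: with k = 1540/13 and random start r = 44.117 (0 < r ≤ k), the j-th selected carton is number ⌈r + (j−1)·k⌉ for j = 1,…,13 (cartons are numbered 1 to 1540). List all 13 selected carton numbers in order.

j=1: r + 0k = 44.117 → ⌈·⌉ = 45
j=2: r + 1k = 162.578538… → ⌈·⌉ = 163
j=3: r + 2k = 281.040076… → ⌈·⌉ = 282
j=4: r + 3k = 399.501615… → ⌈·⌉ = 400
j=5: r + 4k = 517.963153… → ⌈·⌉ = 518
j=6: r + 5k = 636.424692… → ⌈·⌉ = 637
j=7: r + 6k = 754.886230… → ⌈·⌉ = 755
j=8: r + 7k = 873.347769… → ⌈·⌉ = 874
j=9: r + 8k = 991.809307… → ⌈·⌉ = 992
j=10: r + 9k = 1110.270846… → ⌈·⌉ = 1111
j=11: r + 10k = 1228.732384… → ⌈·⌉ = 1229
j=12: r + 11k = 1347.193923… → ⌈·⌉ = 1348
j=13: r + 12k = 1465.655461… → ⌈·⌉ = 1466

45, 163, 282, 400, 518, 637, 755, 874, 992, 1111, 1229, 1348, 1466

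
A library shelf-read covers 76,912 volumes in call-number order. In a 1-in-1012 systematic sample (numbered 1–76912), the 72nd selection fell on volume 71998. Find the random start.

146

k = 1012
r = 71998 − (72−1)×1012 = 71998 − 71852 = 146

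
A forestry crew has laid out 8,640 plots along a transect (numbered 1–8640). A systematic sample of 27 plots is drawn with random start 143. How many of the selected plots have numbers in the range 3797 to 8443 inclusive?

14

k = 8640/27 = 320
First selection ≥ 3797: 143 + ⌈(3797−143)/320⌉·320 = 143 + 12×320 = 3983
Last selection ≤ 8443: 143 + ⌊(8443−143)/320⌋·320 = 143 + 25×320 = 8143
Count = 25 − 12 + 1 = 14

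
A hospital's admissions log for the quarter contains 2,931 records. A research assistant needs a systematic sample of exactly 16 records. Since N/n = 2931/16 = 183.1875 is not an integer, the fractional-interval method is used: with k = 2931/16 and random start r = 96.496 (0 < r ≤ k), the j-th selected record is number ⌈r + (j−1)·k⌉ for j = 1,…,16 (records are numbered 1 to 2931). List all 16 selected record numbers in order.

97, 280, 463, 647, 830, 1013, 1196, 1379, 1562, 1746, 1929, 2112, 2295, 2478, 2662, 2845

j=1: r + 0k = 96.496 → ⌈·⌉ = 97
j=2: r + 1k = 279.6835 → ⌈·⌉ = 280
j=3: r + 2k = 462.871 → ⌈·⌉ = 463
j=4: r + 3k = 646.0585 → ⌈·⌉ = 647
j=5: r + 4k = 829.246 → ⌈·⌉ = 830
j=6: r + 5k = 1012.4335 → ⌈·⌉ = 1013
j=7: r + 6k = 1195.621 → ⌈·⌉ = 1196
j=8: r + 7k = 1378.8085 → ⌈·⌉ = 1379
j=9: r + 8k = 1561.996 → ⌈·⌉ = 1562
j=10: r + 9k = 1745.1835 → ⌈·⌉ = 1746
j=11: r + 10k = 1928.371 → ⌈·⌉ = 1929
j=12: r + 11k = 2111.5585 → ⌈·⌉ = 2112
j=13: r + 12k = 2294.746 → ⌈·⌉ = 2295
j=14: r + 13k = 2477.9335 → ⌈·⌉ = 2478
j=15: r + 14k = 2661.121 → ⌈·⌉ = 2662
j=16: r + 15k = 2844.3085 → ⌈·⌉ = 2845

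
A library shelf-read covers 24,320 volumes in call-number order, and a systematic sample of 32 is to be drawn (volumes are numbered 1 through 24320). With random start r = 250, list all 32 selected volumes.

k = N/n = 24320/32 = 760
volume 1: 250
volume 2: 250 + 760 = 1010
volume 3: 1010 + 760 = 1770
volume 4: 1770 + 760 = 2530
volume 5: 2530 + 760 = 3290
volume 6: 3290 + 760 = 4050
volume 7: 4050 + 760 = 4810
volume 8: 4810 + 760 = 5570
volume 9: 5570 + 760 = 6330
volume 10: 6330 + 760 = 7090
volume 11: 7090 + 760 = 7850
volume 12: 7850 + 760 = 8610
volume 13: 8610 + 760 = 9370
volume 14: 9370 + 760 = 10130
volume 15: 10130 + 760 = 10890
volume 16: 10890 + 760 = 11650
volume 17: 11650 + 760 = 12410
volume 18: 12410 + 760 = 13170
volume 19: 13170 + 760 = 13930
volume 20: 13930 + 760 = 14690
volume 21: 14690 + 760 = 15450
volume 22: 15450 + 760 = 16210
volume 23: 16210 + 760 = 16970
volume 24: 16970 + 760 = 17730
volume 25: 17730 + 760 = 18490
volume 26: 18490 + 760 = 19250
volume 27: 19250 + 760 = 20010
volume 28: 20010 + 760 = 20770
volume 29: 20770 + 760 = 21530
volume 30: 21530 + 760 = 22290
volume 31: 22290 + 760 = 23050
volume 32: 23050 + 760 = 23810

250, 1010, 1770, 2530, 3290, 4050, 4810, 5570, 6330, 7090, 7850, 8610, 9370, 10130, 10890, 11650, 12410, 13170, 13930, 14690, 15450, 16210, 16970, 17730, 18490, 19250, 20010, 20770, 21530, 22290, 23050, 23810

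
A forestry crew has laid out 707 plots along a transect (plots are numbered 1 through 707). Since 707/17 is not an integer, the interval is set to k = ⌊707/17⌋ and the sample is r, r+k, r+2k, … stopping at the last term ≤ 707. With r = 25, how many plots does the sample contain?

k = ⌊707/17⌋ = 41
Achieved size = ⌊(707 − 25)/41⌋ + 1 = ⌊682/41⌋ + 1 = 16 + 1 = 17
(last selection: 25 + 16×41 = 681 ≤ 707; next would be 722 > 707)

17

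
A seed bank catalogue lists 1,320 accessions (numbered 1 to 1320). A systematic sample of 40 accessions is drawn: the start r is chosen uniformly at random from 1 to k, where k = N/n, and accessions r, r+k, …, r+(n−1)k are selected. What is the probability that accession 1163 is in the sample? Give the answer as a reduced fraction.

1/33

k = 1320/40 = 33.
Accession 1163 is selected iff r ≡ 1163 (mod 33); exactly one such r in {1,…,33}.
Inclusion probability = 1/33.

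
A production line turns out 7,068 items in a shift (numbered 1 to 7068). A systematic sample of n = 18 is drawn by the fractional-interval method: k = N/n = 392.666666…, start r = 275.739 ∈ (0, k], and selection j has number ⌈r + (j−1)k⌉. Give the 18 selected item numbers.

j=1: r + 0k = 275.739 → ⌈·⌉ = 276
j=2: r + 1k = 668.405666… → ⌈·⌉ = 669
j=3: r + 2k = 1061.072333… → ⌈·⌉ = 1062
j=4: r + 3k = 1453.739 → ⌈·⌉ = 1454
j=5: r + 4k = 1846.405666… → ⌈·⌉ = 1847
j=6: r + 5k = 2239.072333… → ⌈·⌉ = 2240
j=7: r + 6k = 2631.739 → ⌈·⌉ = 2632
j=8: r + 7k = 3024.405666… → ⌈·⌉ = 3025
j=9: r + 8k = 3417.072333… → ⌈·⌉ = 3418
j=10: r + 9k = 3809.739 → ⌈·⌉ = 3810
j=11: r + 10k = 4202.405666… → ⌈·⌉ = 4203
j=12: r + 11k = 4595.072333… → ⌈·⌉ = 4596
j=13: r + 12k = 4987.739 → ⌈·⌉ = 4988
j=14: r + 13k = 5380.405666… → ⌈·⌉ = 5381
j=15: r + 14k = 5773.072333… → ⌈·⌉ = 5774
j=16: r + 15k = 6165.739 → ⌈·⌉ = 6166
j=17: r + 16k = 6558.405666… → ⌈·⌉ = 6559
j=18: r + 17k = 6951.072333… → ⌈·⌉ = 6952

276, 669, 1062, 1454, 1847, 2240, 2632, 3025, 3418, 3810, 4203, 4596, 4988, 5381, 5774, 6166, 6559, 6952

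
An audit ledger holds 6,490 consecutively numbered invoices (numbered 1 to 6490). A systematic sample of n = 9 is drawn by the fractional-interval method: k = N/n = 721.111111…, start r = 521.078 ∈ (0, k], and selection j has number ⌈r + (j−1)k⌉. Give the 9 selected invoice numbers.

j=1: r + 0k = 521.078 → ⌈·⌉ = 522
j=2: r + 1k = 1242.189111… → ⌈·⌉ = 1243
j=3: r + 2k = 1963.300222… → ⌈·⌉ = 1964
j=4: r + 3k = 2684.411333… → ⌈·⌉ = 2685
j=5: r + 4k = 3405.522444… → ⌈·⌉ = 3406
j=6: r + 5k = 4126.633555… → ⌈·⌉ = 4127
j=7: r + 6k = 4847.744666… → ⌈·⌉ = 4848
j=8: r + 7k = 5568.855777… → ⌈·⌉ = 5569
j=9: r + 8k = 6289.966888… → ⌈·⌉ = 6290

522, 1243, 1964, 2685, 3406, 4127, 4848, 5569, 6290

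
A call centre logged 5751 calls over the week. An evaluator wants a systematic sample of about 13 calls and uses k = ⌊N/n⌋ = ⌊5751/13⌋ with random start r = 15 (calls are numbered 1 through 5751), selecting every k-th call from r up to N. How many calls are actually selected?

k = ⌊5751/13⌋ = 442
Achieved size = ⌊(5751 − 15)/442⌋ + 1 = ⌊5736/442⌋ + 1 = 12 + 1 = 13
(last selection: 15 + 12×442 = 5319 ≤ 5751; next would be 5761 > 5751)

13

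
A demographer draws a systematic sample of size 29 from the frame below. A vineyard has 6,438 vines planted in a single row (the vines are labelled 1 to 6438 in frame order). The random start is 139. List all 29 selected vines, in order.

139, 361, 583, 805, 1027, 1249, 1471, 1693, 1915, 2137, 2359, 2581, 2803, 3025, 3247, 3469, 3691, 3913, 4135, 4357, 4579, 4801, 5023, 5245, 5467, 5689, 5911, 6133, 6355

k = N/n = 6438/29 = 222
vine 1: 139
vine 2: 139 + 222 = 361
vine 3: 361 + 222 = 583
vine 4: 583 + 222 = 805
vine 5: 805 + 222 = 1027
vine 6: 1027 + 222 = 1249
vine 7: 1249 + 222 = 1471
vine 8: 1471 + 222 = 1693
vine 9: 1693 + 222 = 1915
vine 10: 1915 + 222 = 2137
vine 11: 2137 + 222 = 2359
vine 12: 2359 + 222 = 2581
vine 13: 2581 + 222 = 2803
vine 14: 2803 + 222 = 3025
vine 15: 3025 + 222 = 3247
vine 16: 3247 + 222 = 3469
vine 17: 3469 + 222 = 3691
vine 18: 3691 + 222 = 3913
vine 19: 3913 + 222 = 4135
vine 20: 4135 + 222 = 4357
vine 21: 4357 + 222 = 4579
vine 22: 4579 + 222 = 4801
vine 23: 4801 + 222 = 5023
vine 24: 5023 + 222 = 5245
vine 25: 5245 + 222 = 5467
vine 26: 5467 + 222 = 5689
vine 27: 5689 + 222 = 5911
vine 28: 5911 + 222 = 6133
vine 29: 6133 + 222 = 6355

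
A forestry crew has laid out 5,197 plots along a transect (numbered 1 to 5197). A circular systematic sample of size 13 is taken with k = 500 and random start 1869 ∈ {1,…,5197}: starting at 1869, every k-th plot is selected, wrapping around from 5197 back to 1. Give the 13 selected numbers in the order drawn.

1869, 2369, 2869, 3369, 3869, 4369, 4869, 172, 672, 1172, 1672, 2172, 2672

Selection 1: 1869
Selection 2: 1869 + 500 = 2369
Selection 3: 2369 + 500 = 2869
Selection 4: 2869 + 500 = 3369
Selection 5: 3369 + 500 = 3869
Selection 6: 3869 + 500 = 4369
Selection 7: 4369 + 500 = 4869
Selection 8: 4869 + 500 = 5369 → 5369 − 5197 = 172
Selection 9: 172 + 500 = 672
Selection 10: 672 + 500 = 1172
Selection 11: 1172 + 500 = 1672
Selection 12: 1672 + 500 = 2172
Selection 13: 2172 + 500 = 2672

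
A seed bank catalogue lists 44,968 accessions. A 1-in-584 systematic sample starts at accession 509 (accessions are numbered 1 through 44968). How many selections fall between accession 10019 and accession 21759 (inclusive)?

k = 584
First selection ≥ 10019: 509 + ⌈(10019−509)/584⌉·584 = 509 + 17×584 = 10437
Last selection ≤ 21759: 509 + ⌊(21759−509)/584⌋·584 = 509 + 36×584 = 21533
Count = 36 − 17 + 1 = 20

20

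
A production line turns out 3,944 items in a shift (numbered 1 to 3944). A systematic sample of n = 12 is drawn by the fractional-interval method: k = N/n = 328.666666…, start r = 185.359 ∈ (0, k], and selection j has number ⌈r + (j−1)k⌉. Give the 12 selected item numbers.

186, 515, 843, 1172, 1501, 1829, 2158, 2487, 2815, 3144, 3473, 3801

j=1: r + 0k = 185.359 → ⌈·⌉ = 186
j=2: r + 1k = 514.025666… → ⌈·⌉ = 515
j=3: r + 2k = 842.692333… → ⌈·⌉ = 843
j=4: r + 3k = 1171.359 → ⌈·⌉ = 1172
j=5: r + 4k = 1500.025666… → ⌈·⌉ = 1501
j=6: r + 5k = 1828.692333… → ⌈·⌉ = 1829
j=7: r + 6k = 2157.359 → ⌈·⌉ = 2158
j=8: r + 7k = 2486.025666… → ⌈·⌉ = 2487
j=9: r + 8k = 2814.692333… → ⌈·⌉ = 2815
j=10: r + 9k = 3143.359 → ⌈·⌉ = 3144
j=11: r + 10k = 3472.025666… → ⌈·⌉ = 3473
j=12: r + 11k = 3800.692333… → ⌈·⌉ = 3801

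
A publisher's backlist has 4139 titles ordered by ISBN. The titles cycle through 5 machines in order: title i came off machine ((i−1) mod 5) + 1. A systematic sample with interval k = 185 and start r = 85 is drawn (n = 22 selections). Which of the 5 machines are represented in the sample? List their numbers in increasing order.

Consecutive selections differ by k = 185, so their machine numbers differ by 185 mod 5 = 0.
gcd(185, 5) = 5, so the sample visits 5/5 = 1 distinct residues mod 5.
Start 85 is machine 5; the machines hit are 5.

5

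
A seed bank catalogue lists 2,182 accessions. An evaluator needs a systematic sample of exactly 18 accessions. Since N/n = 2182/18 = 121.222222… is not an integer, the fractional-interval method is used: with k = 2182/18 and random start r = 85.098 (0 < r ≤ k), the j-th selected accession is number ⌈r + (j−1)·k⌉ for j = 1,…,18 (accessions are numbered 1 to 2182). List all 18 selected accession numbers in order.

j=1: r + 0k = 85.098 → ⌈·⌉ = 86
j=2: r + 1k = 206.320222… → ⌈·⌉ = 207
j=3: r + 2k = 327.542444… → ⌈·⌉ = 328
j=4: r + 3k = 448.764666… → ⌈·⌉ = 449
j=5: r + 4k = 569.986888… → ⌈·⌉ = 570
j=6: r + 5k = 691.209111… → ⌈·⌉ = 692
j=7: r + 6k = 812.431333… → ⌈·⌉ = 813
j=8: r + 7k = 933.653555… → ⌈·⌉ = 934
j=9: r + 8k = 1054.875777… → ⌈·⌉ = 1055
j=10: r + 9k = 1176.098 → ⌈·⌉ = 1177
j=11: r + 10k = 1297.320222… → ⌈·⌉ = 1298
j=12: r + 11k = 1418.542444… → ⌈·⌉ = 1419
j=13: r + 12k = 1539.764666… → ⌈·⌉ = 1540
j=14: r + 13k = 1660.986888… → ⌈·⌉ = 1661
j=15: r + 14k = 1782.209111… → ⌈·⌉ = 1783
j=16: r + 15k = 1903.431333… → ⌈·⌉ = 1904
j=17: r + 16k = 2024.653555… → ⌈·⌉ = 2025
j=18: r + 17k = 2145.875777… → ⌈·⌉ = 2146

86, 207, 328, 449, 570, 692, 813, 934, 1055, 1177, 1298, 1419, 1540, 1661, 1783, 1904, 2025, 2146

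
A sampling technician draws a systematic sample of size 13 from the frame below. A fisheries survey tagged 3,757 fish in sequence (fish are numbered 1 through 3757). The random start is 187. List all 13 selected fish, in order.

187, 476, 765, 1054, 1343, 1632, 1921, 2210, 2499, 2788, 3077, 3366, 3655

k = N/n = 3757/13 = 289
fish 1: 187
fish 2: 187 + 289 = 476
fish 3: 476 + 289 = 765
fish 4: 765 + 289 = 1054
fish 5: 1054 + 289 = 1343
fish 6: 1343 + 289 = 1632
fish 7: 1632 + 289 = 1921
fish 8: 1921 + 289 = 2210
fish 9: 2210 + 289 = 2499
fish 10: 2499 + 289 = 2788
fish 11: 2788 + 289 = 3077
fish 12: 3077 + 289 = 3366
fish 13: 3366 + 289 = 3655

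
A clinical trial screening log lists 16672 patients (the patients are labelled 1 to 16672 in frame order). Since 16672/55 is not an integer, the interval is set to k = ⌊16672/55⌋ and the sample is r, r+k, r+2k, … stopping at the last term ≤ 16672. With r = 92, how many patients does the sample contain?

k = ⌊16672/55⌋ = 303
Achieved size = ⌊(16672 − 92)/303⌋ + 1 = ⌊16580/303⌋ + 1 = 54 + 1 = 55
(last selection: 92 + 54×303 = 16454 ≤ 16672; next would be 16757 > 16672)

55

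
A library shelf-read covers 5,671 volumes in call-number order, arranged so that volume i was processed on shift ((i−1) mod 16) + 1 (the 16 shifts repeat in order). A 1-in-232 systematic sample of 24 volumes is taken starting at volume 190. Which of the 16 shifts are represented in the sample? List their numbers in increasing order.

Consecutive selections differ by k = 232, so their shift numbers differ by 232 mod 16 = 8.
gcd(232, 16) = 8, so the sample visits 16/8 = 2 distinct residues mod 16.
Start 190 is shift 14; the shifts hit are 6, 14.

6, 14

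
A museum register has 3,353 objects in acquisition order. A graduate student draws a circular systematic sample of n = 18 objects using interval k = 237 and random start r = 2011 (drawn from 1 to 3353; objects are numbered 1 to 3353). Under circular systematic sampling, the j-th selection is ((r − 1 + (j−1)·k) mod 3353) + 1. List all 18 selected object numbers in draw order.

2011, 2248, 2485, 2722, 2959, 3196, 80, 317, 554, 791, 1028, 1265, 1502, 1739, 1976, 2213, 2450, 2687

Selection 1: 2011
Selection 2: 2011 + 237 = 2248
Selection 3: 2248 + 237 = 2485
Selection 4: 2485 + 237 = 2722
Selection 5: 2722 + 237 = 2959
Selection 6: 2959 + 237 = 3196
Selection 7: 3196 + 237 = 3433 → 3433 − 3353 = 80
Selection 8: 80 + 237 = 317
Selection 9: 317 + 237 = 554
Selection 10: 554 + 237 = 791
Selection 11: 791 + 237 = 1028
Selection 12: 1028 + 237 = 1265
Selection 13: 1265 + 237 = 1502
Selection 14: 1502 + 237 = 1739
Selection 15: 1739 + 237 = 1976
Selection 16: 1976 + 237 = 2213
Selection 17: 2213 + 237 = 2450
Selection 18: 2450 + 237 = 2687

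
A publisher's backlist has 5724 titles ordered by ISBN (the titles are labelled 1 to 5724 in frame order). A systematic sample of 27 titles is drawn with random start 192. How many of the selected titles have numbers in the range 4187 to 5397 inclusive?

k = 5724/27 = 212
First selection ≥ 4187: 192 + ⌈(4187−192)/212⌉·212 = 192 + 19×212 = 4220
Last selection ≤ 5397: 192 + ⌊(5397−192)/212⌋·212 = 192 + 24×212 = 5280
Count = 24 − 19 + 1 = 6

6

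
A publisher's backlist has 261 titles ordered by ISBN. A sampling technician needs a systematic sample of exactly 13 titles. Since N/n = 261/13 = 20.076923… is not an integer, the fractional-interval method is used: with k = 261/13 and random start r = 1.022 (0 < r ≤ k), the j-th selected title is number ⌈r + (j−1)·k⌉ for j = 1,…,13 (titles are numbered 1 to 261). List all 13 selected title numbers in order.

j=1: r + 0k = 1.022 → ⌈·⌉ = 2
j=2: r + 1k = 21.098923… → ⌈·⌉ = 22
j=3: r + 2k = 41.175846… → ⌈·⌉ = 42
j=4: r + 3k = 61.252769… → ⌈·⌉ = 62
j=5: r + 4k = 81.329692… → ⌈·⌉ = 82
j=6: r + 5k = 101.406615… → ⌈·⌉ = 102
j=7: r + 6k = 121.483538… → ⌈·⌉ = 122
j=8: r + 7k = 141.560461… → ⌈·⌉ = 142
j=9: r + 8k = 161.637384… → ⌈·⌉ = 162
j=10: r + 9k = 181.714307… → ⌈·⌉ = 182
j=11: r + 10k = 201.791230… → ⌈·⌉ = 202
j=12: r + 11k = 221.868153… → ⌈·⌉ = 222
j=13: r + 12k = 241.945076… → ⌈·⌉ = 242

2, 22, 42, 62, 82, 102, 122, 142, 162, 182, 202, 222, 242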